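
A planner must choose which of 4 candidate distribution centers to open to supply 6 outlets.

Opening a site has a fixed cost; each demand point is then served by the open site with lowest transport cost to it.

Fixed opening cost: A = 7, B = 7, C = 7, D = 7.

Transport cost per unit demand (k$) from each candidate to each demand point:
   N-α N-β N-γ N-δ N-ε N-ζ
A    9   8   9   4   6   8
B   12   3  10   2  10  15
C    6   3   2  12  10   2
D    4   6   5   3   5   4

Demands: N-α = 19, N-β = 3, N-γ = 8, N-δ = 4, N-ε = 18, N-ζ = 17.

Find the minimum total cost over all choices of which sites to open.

251

Open {C, D}: assign each demand point to its cheapest open site.
  N-α→D 19×4=76, N-β→C 3×3=9, N-γ→C 8×2=16, N-δ→D 4×3=12, N-ε→D 18×5=90, N-ζ→C 17×2=34
  transport cost 237, fixed 14 → total 251.
Compare {B, C, D}: transport cost 233 + fixed 21 = 254.
Compare {A, C, D}: transport cost 237 + fixed 21 = 258.
Compare {A, B, C, D}: transport cost 233 + fixed 28 = 261.
All other subsets cost ≥ 254. Minimum total cost: 251.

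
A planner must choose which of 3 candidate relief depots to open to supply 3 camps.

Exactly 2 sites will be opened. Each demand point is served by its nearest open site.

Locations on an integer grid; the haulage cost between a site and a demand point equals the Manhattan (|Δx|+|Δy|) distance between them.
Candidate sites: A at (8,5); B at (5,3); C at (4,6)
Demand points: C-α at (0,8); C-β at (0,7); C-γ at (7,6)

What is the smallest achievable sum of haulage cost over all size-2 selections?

Open {A, C}.
  C-α→C 6, C-β→C 5, C-γ→A 2  ⇒ total 13.
Compare {B, C}: total 14.
Compare {A, B}: total 21.

13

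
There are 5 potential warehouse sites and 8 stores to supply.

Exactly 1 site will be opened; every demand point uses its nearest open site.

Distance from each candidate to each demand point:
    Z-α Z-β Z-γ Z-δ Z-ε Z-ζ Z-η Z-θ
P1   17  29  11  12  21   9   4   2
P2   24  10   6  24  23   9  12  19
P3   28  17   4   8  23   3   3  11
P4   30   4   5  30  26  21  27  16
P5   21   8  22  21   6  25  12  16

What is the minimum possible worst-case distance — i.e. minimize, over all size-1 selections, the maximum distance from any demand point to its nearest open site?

24

Open {P2}.
  Farthest demand point is Z-α at distance 24 (to P2); all others are ≤ 24.
With {P5} the worst case is 25.
With {P3} the worst case is 28.
No size-1 selection achieves below 24.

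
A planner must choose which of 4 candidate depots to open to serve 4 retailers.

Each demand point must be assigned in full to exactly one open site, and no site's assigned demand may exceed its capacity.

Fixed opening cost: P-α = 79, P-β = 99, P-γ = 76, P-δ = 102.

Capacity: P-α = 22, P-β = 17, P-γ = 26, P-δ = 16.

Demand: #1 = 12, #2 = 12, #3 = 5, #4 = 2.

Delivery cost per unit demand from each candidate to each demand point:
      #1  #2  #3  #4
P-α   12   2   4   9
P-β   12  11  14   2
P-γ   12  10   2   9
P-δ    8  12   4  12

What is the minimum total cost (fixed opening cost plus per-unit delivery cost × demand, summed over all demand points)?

339

Open {P-α, P-δ}; cheapest assignment that respects the capacities:
  P-α (cap 22, load 19): #2, #3, #4 — cost 12×2 + 5×4 + 2×9 = 62
  P-δ (cap 16, load 12): #1 — cost 12×8 = 96
  Shipping 158, fixed 181 → total 339.
  Any other capacity-feasible assignment to {P-α, P-δ} ships for at least 158.
Compare {P-α, P-γ}: its best feasible assignment gives total 351.
Compare {P-α, P-β}: its best feasible assignment gives total 370.
Every other set of open sites that can feasibly serve all demand totals ≥ 351 even under its best assignment. Minimum: 339.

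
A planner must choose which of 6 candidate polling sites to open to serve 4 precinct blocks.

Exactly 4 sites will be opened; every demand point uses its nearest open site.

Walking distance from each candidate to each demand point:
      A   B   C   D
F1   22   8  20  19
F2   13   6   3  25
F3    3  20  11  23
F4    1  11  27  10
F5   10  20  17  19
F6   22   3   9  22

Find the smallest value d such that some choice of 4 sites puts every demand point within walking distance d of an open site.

Open {F1, F2, F3, F4}.
  Farthest demand point is D at walking distance 10 (to F4); all others are ≤ 10.
With {F1, F2, F4, F5} the worst case is 10.
With {F1, F2, F4, F6} the worst case is 10.
No size-4 selection achieves below 10.

10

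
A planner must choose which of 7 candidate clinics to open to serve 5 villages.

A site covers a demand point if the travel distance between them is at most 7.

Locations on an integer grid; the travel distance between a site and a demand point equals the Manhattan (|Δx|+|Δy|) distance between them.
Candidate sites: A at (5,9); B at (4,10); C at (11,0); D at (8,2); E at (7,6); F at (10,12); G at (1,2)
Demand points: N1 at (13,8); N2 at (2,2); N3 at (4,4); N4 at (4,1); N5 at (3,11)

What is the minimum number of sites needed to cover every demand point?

3

Coverage sets (demand points within 7 of each site):
  A: {N3, N5}
  B: {N3, N5}
  C: {}
  D: {N2, N3, N4}
  E: {N3}
  F: {N1}
  G: {N2, N3, N4}
No 2 sites suffice: every size-2 union leaves at least one demand point uncovered.
But {A, D, F} covers everything, so the minimum is 3.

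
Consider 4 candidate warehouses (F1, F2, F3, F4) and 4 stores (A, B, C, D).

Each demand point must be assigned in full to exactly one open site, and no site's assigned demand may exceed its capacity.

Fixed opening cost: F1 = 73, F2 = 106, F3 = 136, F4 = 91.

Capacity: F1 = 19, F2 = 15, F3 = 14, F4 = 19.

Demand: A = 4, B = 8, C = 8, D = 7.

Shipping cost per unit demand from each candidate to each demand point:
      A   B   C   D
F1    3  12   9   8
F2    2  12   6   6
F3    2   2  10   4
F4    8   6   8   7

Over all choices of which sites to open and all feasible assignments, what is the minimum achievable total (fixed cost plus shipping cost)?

Open {F1, F4}; cheapest assignment that respects the capacities:
  F1 (cap 19, load 11): A, D — cost 4×3 + 7×8 = 68
  F4 (cap 19, load 16): B, C — cost 8×6 + 8×8 = 112
  Shipping 180, fixed 164 → total 344.
  Any other capacity-feasible assignment to {F1, F4} ships for at least 180.
Compare {F2, F4}: its best feasible assignment gives total 350.
Compare {F2, F3}: its best feasible assignment gives total 356.
Every other set of open sites that can feasibly serve all demand totals ≥ 350 even under its best assignment. Minimum: 344.

344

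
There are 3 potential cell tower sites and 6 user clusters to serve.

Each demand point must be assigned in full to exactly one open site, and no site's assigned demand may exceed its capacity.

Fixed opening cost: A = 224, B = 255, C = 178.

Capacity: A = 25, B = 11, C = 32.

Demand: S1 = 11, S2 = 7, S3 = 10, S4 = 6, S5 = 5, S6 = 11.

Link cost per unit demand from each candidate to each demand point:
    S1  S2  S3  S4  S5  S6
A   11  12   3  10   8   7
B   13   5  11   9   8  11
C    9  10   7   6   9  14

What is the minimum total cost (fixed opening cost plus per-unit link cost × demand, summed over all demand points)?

Open {A, C}; cheapest assignment that respects the capacities:
  A (cap 25, load 21): S3, S6 — cost 10×3 + 11×7 = 107
  C (cap 32, load 29): S1, S2, S4, S5 — cost 11×9 + 7×10 + 6×6 + 5×9 = 250
  Shipping 357, fixed 402 → total 759.
  Any other capacity-feasible assignment to {A, C} ships for at least 357.
Compare {A, B, C}: its best feasible assignment gives total 979.
Every other set of open sites that can feasibly serve all demand totals ≥ 979 even under its best assignment. Minimum: 759.

759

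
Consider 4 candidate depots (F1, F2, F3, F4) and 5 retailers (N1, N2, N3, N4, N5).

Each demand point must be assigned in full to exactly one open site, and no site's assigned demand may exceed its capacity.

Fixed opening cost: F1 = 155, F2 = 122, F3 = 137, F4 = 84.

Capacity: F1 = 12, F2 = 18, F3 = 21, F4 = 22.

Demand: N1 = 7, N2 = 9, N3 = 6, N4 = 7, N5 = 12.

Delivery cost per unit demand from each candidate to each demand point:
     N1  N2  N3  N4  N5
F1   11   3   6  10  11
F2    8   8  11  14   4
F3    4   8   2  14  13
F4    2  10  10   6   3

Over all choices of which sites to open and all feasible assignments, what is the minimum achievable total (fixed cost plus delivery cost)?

Open {F3, F4}; cheapest assignment that respects the capacities:
  F3 (cap 21, load 20): N1, N3, N4 — cost 7×4 + 6×2 + 7×14 = 138
  F4 (cap 22, load 21): N2, N5 — cost 9×10 + 12×3 = 126
  Shipping 264, fixed 221 → total 485.
  Any other capacity-feasible assignment to {F3, F4} ships for at least 264.
Compare {F1, F3, F4}: its best feasible assignment gives total 521.
Compare {F2, F3, F4}: its best feasible assignment gives total 531.
Every other set of open sites that can feasibly serve all demand totals ≥ 521 even under its best assignment. Minimum: 485.

485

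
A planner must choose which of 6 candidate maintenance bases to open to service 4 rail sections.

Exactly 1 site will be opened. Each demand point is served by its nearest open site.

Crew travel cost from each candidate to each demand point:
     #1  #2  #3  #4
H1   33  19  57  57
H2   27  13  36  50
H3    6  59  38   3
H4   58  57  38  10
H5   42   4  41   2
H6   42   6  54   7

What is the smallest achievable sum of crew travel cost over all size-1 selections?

89

Open {H5}.
  #1→H5 42, #2→H5 4, #3→H5 41, #4→H5 2  ⇒ total 89.
Compare {H3}: total 106.
Compare {H6}: total 109.
No size-1 selection does better; minimum is 89.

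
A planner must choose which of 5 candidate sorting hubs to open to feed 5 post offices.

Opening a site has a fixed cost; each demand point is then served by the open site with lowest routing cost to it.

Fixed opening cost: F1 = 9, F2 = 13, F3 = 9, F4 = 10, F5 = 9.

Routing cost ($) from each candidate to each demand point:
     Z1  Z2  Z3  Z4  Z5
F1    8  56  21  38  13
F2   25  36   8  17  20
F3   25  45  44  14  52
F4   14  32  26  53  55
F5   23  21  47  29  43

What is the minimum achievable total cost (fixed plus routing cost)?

98

Open {F1, F2, F5}: assign each demand point to its cheapest open site.
  Z1→F1 8, Z2→F5 21, Z3→F2 8, Z4→F2 17, Z5→F1 13
  routing cost 67, fixed 31 → total 98.
Compare {F1, F2}: routing cost 82 + fixed 22 = 104.
Compare {F1, F3, F5}: routing cost 77 + fixed 27 = 104.
Compare {F1, F2, F3, F5}: routing cost 64 + fixed 40 = 104.
All other subsets cost ≥ 104. Minimum total cost: 98.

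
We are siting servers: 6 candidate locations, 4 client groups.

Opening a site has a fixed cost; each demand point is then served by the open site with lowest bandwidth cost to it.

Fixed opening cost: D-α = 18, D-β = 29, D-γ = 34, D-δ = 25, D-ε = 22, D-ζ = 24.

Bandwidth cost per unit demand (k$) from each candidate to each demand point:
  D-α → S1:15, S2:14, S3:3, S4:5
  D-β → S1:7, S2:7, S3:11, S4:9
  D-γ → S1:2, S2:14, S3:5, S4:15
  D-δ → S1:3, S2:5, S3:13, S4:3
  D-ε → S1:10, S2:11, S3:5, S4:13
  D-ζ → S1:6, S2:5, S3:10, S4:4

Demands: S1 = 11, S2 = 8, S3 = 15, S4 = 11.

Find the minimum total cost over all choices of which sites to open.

194

Open {D-α, D-δ}: assign each demand point to its cheapest open site.
  S1→D-δ 11×3=33, S2→D-δ 8×5=40, S3→D-α 15×3=45, S4→D-δ 11×3=33
  bandwidth cost 151, fixed 43 → total 194.
Compare {D-α, D-δ, D-ε}: bandwidth cost 151 + fixed 65 = 216.
Compare {D-α, D-γ, D-δ}: bandwidth cost 140 + fixed 77 = 217.
Compare {D-α, D-δ, D-ζ}: bandwidth cost 151 + fixed 67 = 218.
All other subsets cost ≥ 216. Minimum total cost: 194.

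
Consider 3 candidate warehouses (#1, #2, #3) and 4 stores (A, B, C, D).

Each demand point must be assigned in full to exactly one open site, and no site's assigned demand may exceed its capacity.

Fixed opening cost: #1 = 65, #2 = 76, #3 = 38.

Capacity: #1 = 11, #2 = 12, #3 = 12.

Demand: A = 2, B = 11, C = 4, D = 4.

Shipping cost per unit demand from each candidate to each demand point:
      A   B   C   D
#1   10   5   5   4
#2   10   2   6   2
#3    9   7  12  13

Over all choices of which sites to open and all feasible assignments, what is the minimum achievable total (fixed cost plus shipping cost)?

Open {#1, #2}; cheapest assignment that respects the capacities:
  #1 (cap 11, load 10): A, C, D — cost 2×10 + 4×5 + 4×4 = 56
  #2 (cap 12, load 11): B — cost 11×2 = 22
  Shipping 78, fixed 141 → total 219.
  Any other capacity-feasible assignment to {#1, #2} ships for at least 78.
Compare {#1, #3}: its best feasible assignment gives total 236.
Compare {#2, #3}: its best feasible assignment gives total 243.
Every other set of open sites that can feasibly serve all demand totals ≥ 236 even under its best assignment. Minimum: 219.

219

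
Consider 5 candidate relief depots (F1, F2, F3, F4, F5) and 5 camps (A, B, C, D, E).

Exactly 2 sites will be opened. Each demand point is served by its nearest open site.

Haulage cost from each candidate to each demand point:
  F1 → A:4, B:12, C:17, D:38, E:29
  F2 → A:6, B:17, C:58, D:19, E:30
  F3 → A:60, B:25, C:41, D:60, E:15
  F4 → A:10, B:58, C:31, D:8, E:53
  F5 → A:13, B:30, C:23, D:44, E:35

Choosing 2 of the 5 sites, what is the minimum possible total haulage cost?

70

Open {F1, F4}.
  A→F1 4, B→F1 12, C→F1 17, D→F4 8, E→F1 29  ⇒ total 70.
Compare {F1, F2}: total 81.
Compare {F1, F3}: total 86.
No size-2 selection does better; minimum is 70.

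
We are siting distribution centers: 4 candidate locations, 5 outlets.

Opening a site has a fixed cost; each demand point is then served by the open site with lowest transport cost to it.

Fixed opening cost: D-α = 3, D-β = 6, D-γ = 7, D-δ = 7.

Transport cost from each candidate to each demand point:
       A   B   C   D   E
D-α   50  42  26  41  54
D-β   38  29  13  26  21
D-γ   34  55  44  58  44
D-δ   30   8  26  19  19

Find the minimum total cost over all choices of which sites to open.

Open {D-β, D-δ}: assign each demand point to its cheapest open site.
  A→D-δ 30, B→D-δ 8, C→D-β 13, D→D-δ 19, E→D-δ 19
  transport cost 89, fixed 13 → total 102.
Compare {D-α, D-β, D-δ}: transport cost 89 + fixed 16 = 105.
Compare {D-δ}: transport cost 102 + fixed 7 = 109.
Compare {D-β, D-γ, D-δ}: transport cost 89 + fixed 20 = 109.
All other subsets cost ≥ 105. Minimum total cost: 102.

102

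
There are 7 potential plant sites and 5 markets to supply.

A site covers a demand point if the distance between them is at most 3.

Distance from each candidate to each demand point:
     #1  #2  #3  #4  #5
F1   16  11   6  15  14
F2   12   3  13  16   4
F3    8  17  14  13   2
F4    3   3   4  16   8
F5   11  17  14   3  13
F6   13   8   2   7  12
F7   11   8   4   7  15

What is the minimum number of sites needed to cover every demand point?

Coverage sets (demand points within 3 of each site):
  F1: {}
  F2: {#2}
  F3: {#5}
  F4: {#1, #2}
  F5: {#4}
  F6: {#3}
  F7: {}
No 3 sites suffice: every size-3 union leaves at least one demand point uncovered.
But {F3, F4, F5, F6} covers everything, so the minimum is 4.

4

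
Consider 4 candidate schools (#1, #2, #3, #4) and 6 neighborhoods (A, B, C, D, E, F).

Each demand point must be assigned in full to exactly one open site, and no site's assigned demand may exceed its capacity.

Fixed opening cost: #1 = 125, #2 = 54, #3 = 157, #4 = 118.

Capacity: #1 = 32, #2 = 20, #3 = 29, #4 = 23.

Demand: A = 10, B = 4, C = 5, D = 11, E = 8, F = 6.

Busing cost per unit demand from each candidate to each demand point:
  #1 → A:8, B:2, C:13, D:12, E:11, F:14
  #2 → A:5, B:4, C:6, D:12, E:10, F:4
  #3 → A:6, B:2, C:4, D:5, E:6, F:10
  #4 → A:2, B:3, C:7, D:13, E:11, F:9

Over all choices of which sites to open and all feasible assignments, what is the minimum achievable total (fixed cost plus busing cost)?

416

Open {#2, #3}; cheapest assignment that respects the capacities:
  #2 (cap 20, load 16): A, F — cost 10×5 + 6×4 = 74
  #3 (cap 29, load 28): B, C, D, E — cost 4×2 + 5×4 + 11×5 + 8×6 = 131
  Shipping 205, fixed 211 → total 416.
  Any other capacity-feasible assignment to {#2, #3} ships for at least 205.
Compare {#3, #4}: its best feasible assignment gives total 480.
Compare {#2, #3, #4}: its best feasible assignment gives total 504.
Every other set of open sites that can feasibly serve all demand totals ≥ 480 even under its best assignment. Minimum: 416.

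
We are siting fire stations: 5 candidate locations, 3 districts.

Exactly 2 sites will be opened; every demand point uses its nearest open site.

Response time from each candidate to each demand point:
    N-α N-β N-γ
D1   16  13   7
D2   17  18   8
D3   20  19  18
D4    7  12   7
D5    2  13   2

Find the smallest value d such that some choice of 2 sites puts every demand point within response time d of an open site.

Open {D1, D4}.
  Farthest demand point is N-β at response time 12 (to D4); all others are ≤ 12.
With {D2, D4} the worst case is 12.
With {D3, D4} the worst case is 12.
No size-2 selection achieves below 12.

12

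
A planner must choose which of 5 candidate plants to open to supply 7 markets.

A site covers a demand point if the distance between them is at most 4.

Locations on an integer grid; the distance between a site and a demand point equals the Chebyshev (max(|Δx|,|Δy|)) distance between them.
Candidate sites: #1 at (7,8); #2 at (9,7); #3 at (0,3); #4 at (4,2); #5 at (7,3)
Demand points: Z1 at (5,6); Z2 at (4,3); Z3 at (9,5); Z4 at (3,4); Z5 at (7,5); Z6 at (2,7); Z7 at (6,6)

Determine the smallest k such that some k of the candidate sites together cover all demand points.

Coverage sets (demand points within 4 of each site):
  #1: {Z1, Z3, Z4, Z5, Z7}
  #2: {Z1, Z3, Z5, Z7}
  #3: {Z2, Z4, Z6}
  #4: {Z1, Z2, Z4, Z5, Z7}
  #5: {Z1, Z2, Z3, Z4, Z5, Z7}
No single site covers all 7 demand points.
But {#1, #3} covers everything, so the minimum is 2.

2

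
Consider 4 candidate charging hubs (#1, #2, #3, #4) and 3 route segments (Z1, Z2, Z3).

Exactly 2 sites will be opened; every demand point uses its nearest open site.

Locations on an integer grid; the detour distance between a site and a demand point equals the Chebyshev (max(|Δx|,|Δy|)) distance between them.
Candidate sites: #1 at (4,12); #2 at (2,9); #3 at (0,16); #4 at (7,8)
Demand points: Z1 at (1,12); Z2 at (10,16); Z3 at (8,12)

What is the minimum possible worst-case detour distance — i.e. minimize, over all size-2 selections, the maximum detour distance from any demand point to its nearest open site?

6

Open {#1, #2}.
  Farthest demand point is Z2 at detour distance 6 (to #1); all others are ≤ 6.
With {#1, #3} the worst case is 6.
With {#1, #4} the worst case is 6.
No size-2 selection achieves below 6.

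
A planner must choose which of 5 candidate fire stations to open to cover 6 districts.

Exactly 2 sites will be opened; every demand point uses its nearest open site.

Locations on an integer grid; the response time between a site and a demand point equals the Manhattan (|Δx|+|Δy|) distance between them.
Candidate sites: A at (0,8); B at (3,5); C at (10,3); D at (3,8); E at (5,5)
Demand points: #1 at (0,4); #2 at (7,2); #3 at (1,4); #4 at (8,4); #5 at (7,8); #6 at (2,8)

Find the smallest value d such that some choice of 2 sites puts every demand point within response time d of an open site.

5

Open {A, E}.
  Farthest demand point is #2 at response time 5 (to E); all others are ≤ 5.
With {B, E} the worst case is 5.
With {C, E} the worst case is 6.
No size-2 selection achieves below 5.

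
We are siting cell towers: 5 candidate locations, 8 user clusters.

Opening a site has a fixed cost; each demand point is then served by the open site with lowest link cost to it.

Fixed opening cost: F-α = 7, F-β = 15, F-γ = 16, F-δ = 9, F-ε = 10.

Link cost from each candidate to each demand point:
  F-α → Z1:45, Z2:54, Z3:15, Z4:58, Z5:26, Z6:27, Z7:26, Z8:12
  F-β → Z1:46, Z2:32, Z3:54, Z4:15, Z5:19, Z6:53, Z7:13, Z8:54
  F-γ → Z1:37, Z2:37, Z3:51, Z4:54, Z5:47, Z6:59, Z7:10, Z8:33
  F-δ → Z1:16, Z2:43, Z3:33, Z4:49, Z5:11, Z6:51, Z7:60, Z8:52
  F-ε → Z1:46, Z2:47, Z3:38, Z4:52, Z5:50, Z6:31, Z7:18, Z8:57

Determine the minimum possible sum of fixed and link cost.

172

Open {F-α, F-β, F-δ}: assign each demand point to its cheapest open site.
  Z1→F-δ 16, Z2→F-β 32, Z3→F-α 15, Z4→F-β 15, Z5→F-δ 11, Z6→F-α 27, Z7→F-β 13, Z8→F-α 12
  link cost 141, fixed 31 → total 172.
Compare {F-α, F-β, F-δ, F-ε}: link cost 141 + fixed 41 = 182.
Compare {F-α, F-β, F-γ, F-δ}: link cost 138 + fixed 47 = 185.
Compare {F-α, F-β, F-γ, F-δ, F-ε}: link cost 138 + fixed 57 = 195.
All other subsets cost ≥ 182. Minimum total cost: 172.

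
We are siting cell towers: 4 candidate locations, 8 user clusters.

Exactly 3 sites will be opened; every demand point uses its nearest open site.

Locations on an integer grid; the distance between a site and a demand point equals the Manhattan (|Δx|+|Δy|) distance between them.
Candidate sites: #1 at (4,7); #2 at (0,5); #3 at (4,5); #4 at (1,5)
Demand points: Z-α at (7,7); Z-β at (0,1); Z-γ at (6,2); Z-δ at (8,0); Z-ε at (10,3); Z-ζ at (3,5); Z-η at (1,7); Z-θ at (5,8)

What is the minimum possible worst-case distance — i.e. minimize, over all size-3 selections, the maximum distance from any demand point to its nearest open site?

Open {#1, #2, #3}.
  Farthest demand point is Z-δ at distance 9 (to #3); all others are ≤ 9.
With {#1, #3, #4} the worst case is 9.
With {#2, #3, #4} the worst case is 9.
No size-3 selection achieves below 9.

9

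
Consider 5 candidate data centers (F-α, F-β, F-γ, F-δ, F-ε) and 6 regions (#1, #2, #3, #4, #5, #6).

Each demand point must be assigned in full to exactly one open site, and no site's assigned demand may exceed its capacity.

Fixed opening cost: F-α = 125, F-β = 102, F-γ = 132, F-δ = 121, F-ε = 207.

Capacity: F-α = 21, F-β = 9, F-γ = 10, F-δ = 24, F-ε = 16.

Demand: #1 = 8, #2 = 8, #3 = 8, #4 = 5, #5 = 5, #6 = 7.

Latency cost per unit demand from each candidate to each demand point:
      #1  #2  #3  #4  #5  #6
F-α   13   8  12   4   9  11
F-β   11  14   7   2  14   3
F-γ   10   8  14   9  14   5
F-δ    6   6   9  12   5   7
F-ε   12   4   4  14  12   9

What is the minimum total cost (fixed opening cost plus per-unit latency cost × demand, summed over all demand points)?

544

Open {F-α, F-δ}; cheapest assignment that respects the capacities:
  F-α (cap 21, load 18): #2, #4, #5 — cost 8×8 + 5×4 + 5×9 = 129
  F-δ (cap 24, load 23): #1, #3, #6 — cost 8×6 + 8×9 + 7×7 = 169
  Shipping 298, fixed 246 → total 544.
  Any other capacity-feasible assignment to {F-α, F-δ} ships for at least 298.
Compare {F-α, F-β, F-δ}: its best feasible assignment gives total 598.
Compare {F-β, F-δ, F-ε}: its best feasible assignment gives total 626.
Every other set of open sites that can feasibly serve all demand totals ≥ 598 even under its best assignment. Minimum: 544.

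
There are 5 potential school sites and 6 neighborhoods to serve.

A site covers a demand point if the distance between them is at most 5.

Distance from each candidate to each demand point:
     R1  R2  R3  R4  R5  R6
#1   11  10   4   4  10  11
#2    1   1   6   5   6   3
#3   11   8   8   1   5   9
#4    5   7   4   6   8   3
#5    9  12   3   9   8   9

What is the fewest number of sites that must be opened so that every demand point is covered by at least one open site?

3

Coverage sets (demand points within 5 of each site):
  #1: {R3, R4}
  #2: {R1, R2, R4, R6}
  #3: {R4, R5}
  #4: {R1, R3, R6}
  #5: {R3}
No 2 sites suffice: every size-2 union leaves at least one demand point uncovered.
But {#1, #2, #3} covers everything, so the minimum is 3.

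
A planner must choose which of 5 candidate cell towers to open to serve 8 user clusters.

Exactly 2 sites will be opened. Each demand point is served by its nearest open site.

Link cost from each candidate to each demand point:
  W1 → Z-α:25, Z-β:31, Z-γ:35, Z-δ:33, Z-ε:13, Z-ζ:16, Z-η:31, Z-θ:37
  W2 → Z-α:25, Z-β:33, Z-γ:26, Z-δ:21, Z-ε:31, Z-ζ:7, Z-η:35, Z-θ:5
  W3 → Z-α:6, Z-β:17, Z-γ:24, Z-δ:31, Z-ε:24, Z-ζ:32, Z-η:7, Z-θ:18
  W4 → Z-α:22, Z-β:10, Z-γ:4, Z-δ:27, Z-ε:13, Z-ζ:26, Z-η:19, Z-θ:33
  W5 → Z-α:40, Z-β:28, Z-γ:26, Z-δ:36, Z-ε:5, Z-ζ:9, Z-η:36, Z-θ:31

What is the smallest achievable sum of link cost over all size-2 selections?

Open {W2, W4}.
  Z-α→W4 22, Z-β→W4 10, Z-γ→W4 4, Z-δ→W2 21, Z-ε→W4 13, Z-ζ→W2 7, Z-η→W4 19, Z-θ→W2 5  ⇒ total 101.
Compare {W2, W3}: total 111.
Compare {W3, W4}: total 111.
No size-2 selection does better; minimum is 101.

101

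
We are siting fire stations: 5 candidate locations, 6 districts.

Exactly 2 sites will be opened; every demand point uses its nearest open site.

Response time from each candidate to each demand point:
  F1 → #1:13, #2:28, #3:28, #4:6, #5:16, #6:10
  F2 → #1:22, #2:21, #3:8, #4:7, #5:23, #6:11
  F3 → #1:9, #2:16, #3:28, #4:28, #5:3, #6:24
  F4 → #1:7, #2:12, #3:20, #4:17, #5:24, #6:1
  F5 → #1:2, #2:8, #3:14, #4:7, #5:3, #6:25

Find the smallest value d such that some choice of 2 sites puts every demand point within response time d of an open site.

11

Open {F2, F5}.
  Farthest demand point is #6 at response time 11 (to F2); all others are ≤ 11.
With {F1, F5} the worst case is 14.
With {F4, F5} the worst case is 14.
No size-2 selection achieves below 11.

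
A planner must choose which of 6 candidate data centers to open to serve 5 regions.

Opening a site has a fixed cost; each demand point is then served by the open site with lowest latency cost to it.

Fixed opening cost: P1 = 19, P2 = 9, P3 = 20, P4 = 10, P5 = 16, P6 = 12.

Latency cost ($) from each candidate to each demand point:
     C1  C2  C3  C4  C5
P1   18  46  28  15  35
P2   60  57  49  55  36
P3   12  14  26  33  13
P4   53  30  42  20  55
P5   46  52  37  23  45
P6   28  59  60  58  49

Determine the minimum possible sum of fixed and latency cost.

Open {P3, P4}: assign each demand point to its cheapest open site.
  C1→P3 12, C2→P3 14, C3→P3 26, C4→P4 20, C5→P3 13
  latency cost 85, fixed 30 → total 115.
Compare {P3}: latency cost 98 + fixed 20 = 118.
Compare {P1, P3}: latency cost 80 + fixed 39 = 119.
Compare {P3, P5}: latency cost 88 + fixed 36 = 124.
All other subsets cost ≥ 118. Minimum total cost: 115.

115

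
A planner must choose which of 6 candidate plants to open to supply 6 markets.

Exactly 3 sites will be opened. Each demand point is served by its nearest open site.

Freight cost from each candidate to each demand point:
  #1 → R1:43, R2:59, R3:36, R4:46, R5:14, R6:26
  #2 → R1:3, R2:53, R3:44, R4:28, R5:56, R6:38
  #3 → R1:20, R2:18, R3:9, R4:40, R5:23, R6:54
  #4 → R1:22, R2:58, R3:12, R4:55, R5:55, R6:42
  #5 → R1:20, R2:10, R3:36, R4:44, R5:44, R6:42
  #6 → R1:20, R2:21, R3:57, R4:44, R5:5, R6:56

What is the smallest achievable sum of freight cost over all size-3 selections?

98

Open {#1, #2, #3}.
  R1→#2 3, R2→#3 18, R3→#3 9, R4→#2 28, R5→#1 14, R6→#1 26  ⇒ total 98.
Compare {#2, #3, #6}: total 101.
Compare {#2, #4, #6}: total 107.
No size-3 selection does better; minimum is 98.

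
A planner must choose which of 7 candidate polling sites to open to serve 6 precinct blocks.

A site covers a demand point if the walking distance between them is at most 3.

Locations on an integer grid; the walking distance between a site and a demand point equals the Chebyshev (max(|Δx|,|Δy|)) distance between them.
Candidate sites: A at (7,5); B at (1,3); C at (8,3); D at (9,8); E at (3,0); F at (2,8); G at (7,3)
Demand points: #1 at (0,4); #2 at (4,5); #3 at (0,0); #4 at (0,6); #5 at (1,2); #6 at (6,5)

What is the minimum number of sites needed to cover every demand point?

Coverage sets (demand points within 3 of each site):
  A: {#2, #6}
  B: {#1, #2, #3, #4, #5}
  C: {#6}
  D: {#6}
  E: {#3, #5}
  F: {#2, #4}
  G: {#2, #6}
No single site covers all 6 demand points.
But {A, B} covers everything, so the minimum is 2.

2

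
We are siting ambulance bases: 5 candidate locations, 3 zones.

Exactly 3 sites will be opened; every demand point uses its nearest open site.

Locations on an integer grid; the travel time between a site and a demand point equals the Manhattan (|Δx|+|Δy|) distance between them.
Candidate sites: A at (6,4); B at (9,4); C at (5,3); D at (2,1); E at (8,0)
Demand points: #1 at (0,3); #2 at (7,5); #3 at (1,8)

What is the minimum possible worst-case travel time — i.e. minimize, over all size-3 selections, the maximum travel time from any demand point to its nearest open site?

8

Open {A, B, D}.
  Farthest demand point is #3 at travel time 8 (to D); all others are ≤ 8.
With {A, C, D} the worst case is 8.
With {A, D, E} the worst case is 8.
No size-3 selection achieves below 8.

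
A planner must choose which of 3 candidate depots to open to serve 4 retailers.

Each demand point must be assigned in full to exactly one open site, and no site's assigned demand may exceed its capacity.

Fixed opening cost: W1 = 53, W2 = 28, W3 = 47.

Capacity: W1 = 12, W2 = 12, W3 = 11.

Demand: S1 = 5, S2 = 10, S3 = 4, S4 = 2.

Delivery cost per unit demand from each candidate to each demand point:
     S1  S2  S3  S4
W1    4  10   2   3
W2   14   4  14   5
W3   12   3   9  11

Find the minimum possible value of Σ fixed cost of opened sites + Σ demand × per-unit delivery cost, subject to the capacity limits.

155

Open {W1, W2}; cheapest assignment that respects the capacities:
  W1 (cap 12, load 11): S1, S3, S4 — cost 5×4 + 4×2 + 2×3 = 34
  W2 (cap 12, load 10): S2 — cost 10×4 = 40
  Shipping 74, fixed 81 → total 155.
  Any other capacity-feasible assignment to {W1, W2} ships for at least 74.
Compare {W1, W3}: its best feasible assignment gives total 164.
Compare {W1, W2, W3}: its best feasible assignment gives total 192.
Every other set of open sites that can feasibly serve all demand totals ≥ 164 even under its best assignment. Minimum: 155.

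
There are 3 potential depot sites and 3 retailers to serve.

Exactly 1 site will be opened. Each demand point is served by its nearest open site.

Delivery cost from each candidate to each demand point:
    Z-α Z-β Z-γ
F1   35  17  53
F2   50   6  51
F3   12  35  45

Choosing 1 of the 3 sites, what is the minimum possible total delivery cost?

92

Open {F3}.
  Z-α→F3 12, Z-β→F3 35, Z-γ→F3 45  ⇒ total 92.
Compare {F1}: total 105.
Compare {F2}: total 107.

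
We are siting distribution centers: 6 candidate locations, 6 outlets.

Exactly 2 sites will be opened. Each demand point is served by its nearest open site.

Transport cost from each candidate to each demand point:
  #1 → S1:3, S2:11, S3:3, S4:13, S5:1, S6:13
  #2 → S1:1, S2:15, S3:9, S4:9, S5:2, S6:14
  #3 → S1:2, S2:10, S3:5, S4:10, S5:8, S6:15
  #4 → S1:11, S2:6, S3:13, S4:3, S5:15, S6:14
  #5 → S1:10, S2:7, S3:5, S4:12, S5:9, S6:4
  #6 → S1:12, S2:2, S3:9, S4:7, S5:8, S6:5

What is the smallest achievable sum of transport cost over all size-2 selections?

Open {#1, #6}.
  S1→#1 3, S2→#6 2, S3→#1 3, S4→#6 7, S5→#1 1, S6→#6 5  ⇒ total 21.
Compare {#2, #6}: total 26.
Compare {#2, #5}: total 28.
No size-2 selection does better; minimum is 21.

21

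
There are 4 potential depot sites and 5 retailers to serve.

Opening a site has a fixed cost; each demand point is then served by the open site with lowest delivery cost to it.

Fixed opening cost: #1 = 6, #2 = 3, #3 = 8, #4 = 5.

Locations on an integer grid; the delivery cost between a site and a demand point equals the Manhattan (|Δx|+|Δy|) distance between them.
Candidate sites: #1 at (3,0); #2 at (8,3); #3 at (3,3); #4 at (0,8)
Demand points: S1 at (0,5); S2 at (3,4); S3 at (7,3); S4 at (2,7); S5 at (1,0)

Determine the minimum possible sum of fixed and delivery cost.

27

Open {#1, #2, #4}: assign each demand point to its cheapest open site.
  S1→#4 3, S2→#1 4, S3→#2 1, S4→#4 3, S5→#1 2
  delivery cost 13, fixed 14 → total 27.
Compare {#3}: delivery cost 20 + fixed 8 = 28.
Compare {#2, #3}: delivery cost 17 + fixed 11 = 28.
Compare {#3, #4}: delivery cost 16 + fixed 13 = 29.
All other subsets cost ≥ 28. Minimum total cost: 27.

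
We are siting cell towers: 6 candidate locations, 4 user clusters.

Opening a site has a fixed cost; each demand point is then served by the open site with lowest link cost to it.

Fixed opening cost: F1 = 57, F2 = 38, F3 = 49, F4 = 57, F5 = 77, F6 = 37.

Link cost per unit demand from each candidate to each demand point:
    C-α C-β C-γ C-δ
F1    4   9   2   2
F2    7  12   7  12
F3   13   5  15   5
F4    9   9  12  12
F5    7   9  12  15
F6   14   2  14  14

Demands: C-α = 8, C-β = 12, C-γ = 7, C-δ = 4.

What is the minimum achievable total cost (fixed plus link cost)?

172

Open {F1, F6}: assign each demand point to its cheapest open site.
  C-α→F1 8×4=32, C-β→F6 12×2=24, C-γ→F1 7×2=14, C-δ→F1 4×2=8
  link cost 78, fixed 94 → total 172.
Compare {F1, F2, F6}: link cost 78 + fixed 132 = 210.
Compare {F1}: link cost 162 + fixed 57 = 219.
Compare {F1, F3}: link cost 114 + fixed 106 = 220.
All other subsets cost ≥ 210. Minimum total cost: 172.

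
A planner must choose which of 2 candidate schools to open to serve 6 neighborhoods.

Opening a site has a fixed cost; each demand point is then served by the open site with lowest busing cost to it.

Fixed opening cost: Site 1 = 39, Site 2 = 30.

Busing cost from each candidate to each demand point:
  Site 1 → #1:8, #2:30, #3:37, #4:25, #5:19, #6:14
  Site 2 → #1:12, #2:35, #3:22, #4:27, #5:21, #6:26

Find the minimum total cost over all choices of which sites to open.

Open {Site 1}: assign each demand point to its cheapest open site.
  #1→Site 1 8, #2→Site 1 30, #3→Site 1 37, #4→Site 1 25, #5→Site 1 19, #6→Site 1 14
  busing cost 133, fixed 39 → total 172.
Compare {Site 2}: busing cost 143 + fixed 30 = 173.
Compare {Site 1, Site 2}: busing cost 118 + fixed 69 = 187.

172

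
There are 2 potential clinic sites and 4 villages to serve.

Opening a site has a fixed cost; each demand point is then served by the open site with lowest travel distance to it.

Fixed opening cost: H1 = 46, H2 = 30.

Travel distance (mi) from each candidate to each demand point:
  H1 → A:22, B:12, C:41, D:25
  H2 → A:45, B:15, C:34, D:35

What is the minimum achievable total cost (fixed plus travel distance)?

Open {H1}: assign each demand point to its cheapest open site.
  A→H1 22, B→H1 12, C→H1 41, D→H1 25
  travel distance 100, fixed 46 → total 146.
Compare {H2}: travel distance 129 + fixed 30 = 159.
Compare {H1, H2}: travel distance 93 + fixed 76 = 169.

146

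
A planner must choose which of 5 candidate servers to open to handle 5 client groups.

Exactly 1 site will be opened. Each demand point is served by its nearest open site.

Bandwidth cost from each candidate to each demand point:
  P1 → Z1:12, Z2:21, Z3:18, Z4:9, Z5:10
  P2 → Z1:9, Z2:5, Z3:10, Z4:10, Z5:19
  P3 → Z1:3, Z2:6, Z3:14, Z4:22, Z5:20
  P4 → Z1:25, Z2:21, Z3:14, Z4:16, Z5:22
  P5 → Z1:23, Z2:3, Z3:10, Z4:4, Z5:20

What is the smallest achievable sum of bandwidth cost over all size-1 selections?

Open {P2}.
  Z1→P2 9, Z2→P2 5, Z3→P2 10, Z4→P2 10, Z5→P2 19  ⇒ total 53.
Compare {P5}: total 60.
Compare {P3}: total 65.
No size-1 selection does better; minimum is 53.

53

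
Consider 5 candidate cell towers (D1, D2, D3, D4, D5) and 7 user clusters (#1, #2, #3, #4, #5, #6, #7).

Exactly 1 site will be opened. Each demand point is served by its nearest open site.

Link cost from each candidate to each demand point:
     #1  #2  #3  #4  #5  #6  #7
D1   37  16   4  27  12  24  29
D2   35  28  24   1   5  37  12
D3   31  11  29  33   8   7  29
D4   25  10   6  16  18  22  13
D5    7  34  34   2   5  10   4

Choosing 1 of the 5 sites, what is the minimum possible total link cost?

Open {D5}.
  #1→D5 7, #2→D5 34, #3→D5 34, #4→D5 2, #5→D5 5, #6→D5 10, #7→D5 4  ⇒ total 96.
Compare {D4}: total 110.
Compare {D2}: total 142.
No size-1 selection does better; minimum is 96.

96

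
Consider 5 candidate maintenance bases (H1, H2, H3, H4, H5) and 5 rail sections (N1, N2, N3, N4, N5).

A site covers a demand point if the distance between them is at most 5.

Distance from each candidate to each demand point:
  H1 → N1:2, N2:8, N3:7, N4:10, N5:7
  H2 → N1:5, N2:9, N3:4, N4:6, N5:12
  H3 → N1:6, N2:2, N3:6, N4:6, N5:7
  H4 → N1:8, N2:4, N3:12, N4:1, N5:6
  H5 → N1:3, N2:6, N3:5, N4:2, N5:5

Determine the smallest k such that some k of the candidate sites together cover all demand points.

2

Coverage sets (demand points within 5 of each site):
  H1: {N1}
  H2: {N1, N3}
  H3: {N2}
  H4: {N2, N4}
  H5: {N1, N3, N4, N5}
No single site covers all 5 demand points.
But {H3, H5} covers everything, so the minimum is 2.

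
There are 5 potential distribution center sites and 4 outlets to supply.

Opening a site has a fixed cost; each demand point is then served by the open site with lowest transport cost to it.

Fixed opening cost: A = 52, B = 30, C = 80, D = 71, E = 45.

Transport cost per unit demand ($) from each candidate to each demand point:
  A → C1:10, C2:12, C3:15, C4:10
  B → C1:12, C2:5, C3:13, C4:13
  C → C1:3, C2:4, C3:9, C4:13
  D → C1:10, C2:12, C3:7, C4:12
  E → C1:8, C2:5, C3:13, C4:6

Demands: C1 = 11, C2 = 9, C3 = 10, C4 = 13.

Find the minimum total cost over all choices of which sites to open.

Open {C, E}: assign each demand point to its cheapest open site.
  C1→C 11×3=33, C2→C 9×4=36, C3→C 10×9=90, C4→E 13×6=78
  transport cost 237, fixed 125 → total 362.
Compare {E}: transport cost 341 + fixed 45 = 386.
Compare {B, C, E}: transport cost 237 + fixed 155 = 392.
Compare {D, E}: transport cost 281 + fixed 116 = 397.
All other subsets cost ≥ 386. Minimum total cost: 362.

362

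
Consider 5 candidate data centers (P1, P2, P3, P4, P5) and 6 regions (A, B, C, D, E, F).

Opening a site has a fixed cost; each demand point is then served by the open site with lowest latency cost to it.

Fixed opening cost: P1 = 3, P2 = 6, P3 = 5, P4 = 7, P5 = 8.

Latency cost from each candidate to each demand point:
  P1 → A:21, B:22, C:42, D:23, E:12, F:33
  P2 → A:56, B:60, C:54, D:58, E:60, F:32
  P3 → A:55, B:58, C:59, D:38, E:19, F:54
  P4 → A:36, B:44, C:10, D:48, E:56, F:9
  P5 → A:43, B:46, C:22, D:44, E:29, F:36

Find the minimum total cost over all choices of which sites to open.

107

Open {P1, P4}: assign each demand point to its cheapest open site.
  A→P1 21, B→P1 22, C→P4 10, D→P1 23, E→P1 12, F→P4 9
  latency cost 97, fixed 10 → total 107.
Compare {P1, P3, P4}: latency cost 97 + fixed 15 = 112.
Compare {P1, P2, P4}: latency cost 97 + fixed 16 = 113.
Compare {P1, P4, P5}: latency cost 97 + fixed 18 = 115.
All other subsets cost ≥ 112. Minimum total cost: 107.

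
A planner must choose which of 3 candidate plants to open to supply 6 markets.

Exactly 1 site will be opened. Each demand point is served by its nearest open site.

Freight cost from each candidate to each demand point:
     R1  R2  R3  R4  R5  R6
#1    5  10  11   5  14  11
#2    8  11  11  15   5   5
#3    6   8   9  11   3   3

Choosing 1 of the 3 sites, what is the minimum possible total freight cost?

40

Open {#3}.
  R1→#3 6, R2→#3 8, R3→#3 9, R4→#3 11, R5→#3 3, R6→#3 3  ⇒ total 40.
Compare {#2}: total 55.
Compare {#1}: total 56.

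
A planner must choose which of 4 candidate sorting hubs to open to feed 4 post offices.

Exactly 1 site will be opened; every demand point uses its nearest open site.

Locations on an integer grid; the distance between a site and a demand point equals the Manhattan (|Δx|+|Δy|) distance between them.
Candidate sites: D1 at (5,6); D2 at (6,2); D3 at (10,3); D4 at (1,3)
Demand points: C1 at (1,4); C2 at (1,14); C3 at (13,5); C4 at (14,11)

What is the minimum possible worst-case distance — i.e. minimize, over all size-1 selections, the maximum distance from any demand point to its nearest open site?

Open {D1}.
  Farthest demand point is C4 at distance 14 (to D1); all others are ≤ 14.
With {D2} the worst case is 17.
With {D3} the worst case is 20.
No size-1 selection achieves below 14.

14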